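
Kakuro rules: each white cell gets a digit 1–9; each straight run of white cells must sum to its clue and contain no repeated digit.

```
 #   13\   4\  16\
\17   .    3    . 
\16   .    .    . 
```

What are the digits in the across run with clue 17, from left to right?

5, 3, 9

4 in 2 cells must be {1,3}; 16 in 2 cells must be {7,9}.
R1C3 = 9: the only remaining digit allowed by both the 17 across and the 16 down.
R2C2 = 4 − 3 = 1 completes the 4 down.
R2C3 = 16 − 9 = 7 completes the 16 down.
R1C1 = 17 − 12 = 5 completes the 17 across.
R2C1 = 16 − 8 = 8 completes the 16 across.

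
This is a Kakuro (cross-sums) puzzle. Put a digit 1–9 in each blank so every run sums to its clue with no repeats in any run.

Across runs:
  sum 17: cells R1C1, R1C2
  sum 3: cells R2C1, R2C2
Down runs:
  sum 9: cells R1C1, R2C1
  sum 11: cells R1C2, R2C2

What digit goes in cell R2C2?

2

17 in 2 cells must be {8,9}; 3 in 2 cells must be {1,2}.
The 17 across and the 9 down share only 8, so R1C1 = 8.
R1C2 = 17 − 8 = 9 completes the 17 across.
R2C1 = 9 − 8 = 1 completes the 9 down.
R2C2 = 3 − 1 = 2 completes the 3 across.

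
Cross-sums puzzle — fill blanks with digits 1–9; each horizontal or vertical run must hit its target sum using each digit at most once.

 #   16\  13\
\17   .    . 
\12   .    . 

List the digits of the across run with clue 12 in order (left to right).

7, 5

17 in 2 cells must be {8,9}; 16 in 2 cells must be {7,9}.
The 17 across and the 16 down share only 9, so R1C1 = 9.
R1C2 = 17 − 9 = 8 completes the 17 across.
R2C1 = 16 − 9 = 7 completes the 16 down.
R2C2 = 12 − 7 = 5 completes the 12 across.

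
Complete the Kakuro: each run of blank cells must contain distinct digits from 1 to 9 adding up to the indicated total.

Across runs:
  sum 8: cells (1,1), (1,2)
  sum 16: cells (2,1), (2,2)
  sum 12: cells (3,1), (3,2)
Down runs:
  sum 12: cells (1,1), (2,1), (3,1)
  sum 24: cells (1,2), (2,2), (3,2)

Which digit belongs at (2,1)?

7

16 in 2 cells must be {7,9}; 24 in 3 cells must be {7,8,9}.
The 8 across and the 24 down share only 7, so (1,2) = 7.
Given what's placed, (2,2) must be 9 to fit the 16 across and 24 down.
(3,2) = 24 − 16 = 8 completes the 24 down.
(1,1) = 8 − 7 = 1 completes the 8 across.
(2,1) = 16 − 9 = 7 completes the 16 across.
(3,1) = 12 − 8 = 4 completes the 12 across.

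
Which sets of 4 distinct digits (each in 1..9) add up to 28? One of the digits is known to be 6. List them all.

4 distinct digits from 1–9 sum between 10 and 30.
Keeping only sets containing 6.
Only one set works: {5,6,8,9}.

{5,6,8,9}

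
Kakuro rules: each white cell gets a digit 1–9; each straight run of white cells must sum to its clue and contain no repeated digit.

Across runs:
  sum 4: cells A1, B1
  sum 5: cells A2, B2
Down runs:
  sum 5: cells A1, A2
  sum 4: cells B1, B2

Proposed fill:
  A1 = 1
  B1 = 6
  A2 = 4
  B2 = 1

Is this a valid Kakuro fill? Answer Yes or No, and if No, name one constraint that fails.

No — the across run A1–B1 sums to 7, not 4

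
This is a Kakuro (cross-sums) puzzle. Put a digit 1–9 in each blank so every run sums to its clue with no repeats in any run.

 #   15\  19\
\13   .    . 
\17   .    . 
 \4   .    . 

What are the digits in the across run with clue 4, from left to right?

1, 3

17 in 2 cells must be {8,9}; 4 in 2 cells must be {1,3}.
The 4 across and the 19 down share only 3, so R3C2 = 3.
Given what's placed, R2C2 must be 9 to fit the 17 across and 19 down.
R3C1 = 4 − 3 = 1 completes the 4 across.
R1C2 = 19 − 12 = 7 completes the 19 down.
R2C1 = 17 − 9 = 8 completes the 17 across.
R1C1 = 13 − 7 = 6 completes the 13 across.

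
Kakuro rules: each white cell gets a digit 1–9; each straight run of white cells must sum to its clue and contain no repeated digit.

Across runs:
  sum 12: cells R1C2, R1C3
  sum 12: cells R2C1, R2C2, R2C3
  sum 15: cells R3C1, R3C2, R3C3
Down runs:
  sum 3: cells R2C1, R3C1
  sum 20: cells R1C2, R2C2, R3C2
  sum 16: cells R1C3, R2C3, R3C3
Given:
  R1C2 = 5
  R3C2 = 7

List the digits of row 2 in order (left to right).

1 8 3

3 in 2 cells must be {1,2}.
R1C3 = 12 − 5 = 7 completes the 12 across.
R2C2 = 20 − 12 = 8 completes the 20 down.
Given what's placed, R3C1 must be 2 to fit the 15 across and 3 down.
R3C3 = 15 − 9 = 6 completes the 15 across.
R2C1 = 3 − 2 = 1 completes the 3 down.
R2C3 = 12 − 9 = 3 completes the 12 across.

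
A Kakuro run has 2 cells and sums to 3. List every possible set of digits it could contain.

{1,2}

2 distinct digits from 1–9 sum between 3 and 17.
Only one set works: {1,2}.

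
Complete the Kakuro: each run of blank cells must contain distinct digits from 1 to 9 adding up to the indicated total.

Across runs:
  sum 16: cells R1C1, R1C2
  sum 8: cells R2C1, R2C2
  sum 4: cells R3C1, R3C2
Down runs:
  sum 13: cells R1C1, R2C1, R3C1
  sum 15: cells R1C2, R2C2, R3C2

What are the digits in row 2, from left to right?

3 5

16 in 2 cells must be {7,9}; 4 in 2 cells must be {1,3}.
Nothing is forced directly, so branch on R1C1, whose candidates are 7 or 9. If R1C1 = 7: that forces R1C2 = 9, R3C1 = 1, after which R3C2 would have to be in {3} for the 4 across but in {1,2,4,5} for the 15 down — contradiction. So R1C1 = 9.
R1C2 = 16 − 9 = 7 completes the 16 across.
Given what's placed, R3C2 must be 3 to fit the 4 across and 15 down.
R2C2 = 15 − 10 = 5 completes the 15 down.
R3C1 = 4 − 3 = 1 completes the 4 across.
R2C1 = 8 − 5 = 3 completes the 8 across.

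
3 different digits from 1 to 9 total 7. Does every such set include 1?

Yes

The only way to make 7 from 3 distinct digits is {1,2,4}, which contains 1.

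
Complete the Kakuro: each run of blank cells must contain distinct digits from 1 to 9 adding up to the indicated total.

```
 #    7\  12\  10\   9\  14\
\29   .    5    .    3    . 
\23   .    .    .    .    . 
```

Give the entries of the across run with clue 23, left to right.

3 7 2 6 5

R2C2 = 12 − 5 = 7 completes the 12 down.
R2C4 = 9 − 3 = 6 completes the 9 down.
Given what's placed, R2C5 must be 5 to fit the 23 across and 14 down.
R1C5 = 14 − 5 = 9 completes the 14 down.
Given what's placed, R1C1 must be 4 to fit the 29 across and 7 down.
R1C3 = 29 − 21 = 8 completes the 29 across.
R2C1 = 7 − 4 = 3 completes the 7 down.
R2C3 = 23 − 21 = 2 completes the 23 across.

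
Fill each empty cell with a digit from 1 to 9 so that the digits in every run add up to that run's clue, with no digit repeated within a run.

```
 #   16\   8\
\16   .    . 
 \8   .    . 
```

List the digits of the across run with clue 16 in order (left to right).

9 7

16 in 2 cells must be {7,9}.
The 16 across and the 8 down share only 7, so R1C2 = 7.
The 8 across and the 16 down share only 7, so R2C1 = 7.
R2C2 = 8 − 7 = 1 completes the 8 across.
R1C1 = 16 − 7 = 9 completes the 16 across.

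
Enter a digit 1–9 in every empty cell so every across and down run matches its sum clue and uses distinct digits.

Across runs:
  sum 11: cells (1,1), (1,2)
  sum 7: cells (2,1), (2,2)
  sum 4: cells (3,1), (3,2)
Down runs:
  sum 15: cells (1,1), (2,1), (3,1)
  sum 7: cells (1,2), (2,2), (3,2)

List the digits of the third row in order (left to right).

3 1

4 in 2 cells must be {1,3}; 7 in 3 cells must be {1,2,4}.
The 4 across and the 7 down share only 1, so (3,2) = 1.
(3,1) = 4 − 1 = 3 completes the 4 across.
Nothing is forced directly, so branch on (1,2), whose candidates are 2 or 4. If (1,2) = 2: then (1,1) would have to be in {9} for the 11 across but in {4,5,7,8} for the 15 down — contradiction. So (1,2) = 4.
(1,1) = 11 − 4 = 7 completes the 11 across.
(2,1) = 15 − 10 = 5 completes the 15 down.
(2,2) = 7 − 5 = 2 completes the 7 across.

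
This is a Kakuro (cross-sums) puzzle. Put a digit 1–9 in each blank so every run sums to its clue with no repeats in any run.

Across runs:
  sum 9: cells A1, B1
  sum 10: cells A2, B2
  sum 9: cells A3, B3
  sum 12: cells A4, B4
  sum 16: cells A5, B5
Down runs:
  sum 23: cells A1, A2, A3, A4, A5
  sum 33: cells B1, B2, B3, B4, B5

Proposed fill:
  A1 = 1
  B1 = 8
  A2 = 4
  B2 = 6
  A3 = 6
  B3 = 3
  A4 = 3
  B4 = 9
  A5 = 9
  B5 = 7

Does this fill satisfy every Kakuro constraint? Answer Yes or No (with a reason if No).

Yes

Across: 1+8=9; 4+6=10; 6+3=9; 3+9=12; 9+7=16. Down: 1+4+6+3+9=23; 8+6+3+9+7=33. No digit repeats within any run.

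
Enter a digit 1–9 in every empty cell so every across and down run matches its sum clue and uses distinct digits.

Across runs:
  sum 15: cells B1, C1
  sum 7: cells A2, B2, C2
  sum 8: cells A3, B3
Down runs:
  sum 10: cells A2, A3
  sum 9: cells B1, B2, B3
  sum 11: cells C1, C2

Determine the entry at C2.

2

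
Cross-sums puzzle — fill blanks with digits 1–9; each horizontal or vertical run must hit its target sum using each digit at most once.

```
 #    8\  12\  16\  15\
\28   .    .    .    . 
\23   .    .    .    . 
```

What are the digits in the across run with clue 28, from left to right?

5, 8, 9, 6

16 in 2 cells must be {7,9}.
Nothing is forced directly, so branch on R1C3, whose candidates are 7 or 9. If R1C3 = 7: then R1C1 would have to be in {4,8,9} for the 28 across but in {1,2,3,5,6,7} for the 8 down — contradiction. So R1C3 = 9.
R2C3 = 16 − 9 = 7 completes the 16 down.
Nothing is forced directly, so branch on R1C4, whose candidates are 6 or 7 or 8. If R1C4 = 7: then R1C1 would have to be in {4,8} for the 28 across but in {1,2,3,5,6,7} for the 8 down — contradiction. If R1C4 = 8: then R2C4 would have to be in {1,2,3,4,5,6,8,9} for the 23 across but in {7} for the 15 down — contradiction. So R1C4 = 6.
R1C1 = 5: the only remaining digit allowed by both the 28 across and the 8 down.
R1C2 = 28 − 20 = 8 completes the 28 across.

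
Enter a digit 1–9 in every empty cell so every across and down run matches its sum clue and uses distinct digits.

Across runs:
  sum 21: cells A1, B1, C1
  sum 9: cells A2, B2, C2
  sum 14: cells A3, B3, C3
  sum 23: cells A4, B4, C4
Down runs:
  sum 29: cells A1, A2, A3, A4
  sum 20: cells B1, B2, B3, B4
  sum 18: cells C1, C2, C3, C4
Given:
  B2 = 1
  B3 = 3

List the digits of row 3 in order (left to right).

23 in 3 cells must be {6,8,9}; 29 in 4 cells must be {5,7,8,9}.
A2 = 5: the only remaining digit allowed by both the 9 across and the 29 down.
C2 = 9 − 6 = 3 completes the 9 across.
Given what's placed, B4 must be 9 to fit the 23 across and 20 down.
B1 = 20 − 13 = 7 completes the 20 down.
A4 = 8: the only remaining digit allowed by both the 23 across and the 29 down.
C4 = 23 − 17 = 6 completes the 23 across.
Given what's placed, A1 must be 9 to fit the 21 across and 29 down.
C1 = 21 − 16 = 5 completes the 21 across.
A3 = 29 − 22 = 7 completes the 29 down.
C3 = 14 − 10 = 4 completes the 14 across.

7 3 4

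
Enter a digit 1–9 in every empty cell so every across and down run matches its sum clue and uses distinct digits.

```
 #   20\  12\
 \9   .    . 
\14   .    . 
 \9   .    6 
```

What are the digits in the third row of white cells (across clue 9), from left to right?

3 6

Given what's placed, R2C2 must be 5 to fit the 14 across and 12 down.
R3C1 = 9 − 6 = 3 completes the 9 across.
Given what's placed, R1C1 must be 8 to fit the 9 across and 20 down.
R1C2 = 9 − 8 = 1 completes the 9 across.
R2C1 = 14 − 5 = 9 completes the 14 across.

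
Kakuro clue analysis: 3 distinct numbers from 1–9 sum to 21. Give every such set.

{4,8,9}; {5,7,9}; {6,7,8}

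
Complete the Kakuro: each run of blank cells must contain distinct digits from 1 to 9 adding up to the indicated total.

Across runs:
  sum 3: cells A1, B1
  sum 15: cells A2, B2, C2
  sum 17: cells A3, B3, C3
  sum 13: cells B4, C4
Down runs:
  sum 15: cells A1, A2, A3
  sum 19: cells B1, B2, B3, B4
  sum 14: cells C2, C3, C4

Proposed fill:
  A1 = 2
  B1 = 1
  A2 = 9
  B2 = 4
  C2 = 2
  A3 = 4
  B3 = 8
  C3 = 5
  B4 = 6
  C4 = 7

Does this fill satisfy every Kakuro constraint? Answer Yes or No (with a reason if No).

Yes

Across: 2+1=3; 9+4+2=15; 4+8+5=17; 6+7=13. Down: 2+9+4=15; 1+4+8+6=19; 2+5+7=14. No digit repeats within any run.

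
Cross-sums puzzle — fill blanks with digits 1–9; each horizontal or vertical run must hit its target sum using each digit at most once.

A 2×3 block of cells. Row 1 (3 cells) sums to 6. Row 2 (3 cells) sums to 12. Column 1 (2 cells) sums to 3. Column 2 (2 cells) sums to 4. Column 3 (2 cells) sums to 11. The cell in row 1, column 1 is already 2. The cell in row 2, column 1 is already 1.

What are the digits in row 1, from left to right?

2 1 3

6 in 3 cells must be {1,2,3}; 3 in 2 cells must be {1,2}; 4 in 2 cells must be {1,3}.
Given what's placed, (1,3) must be 3 to fit the 6 across and 11 down.
Given what's placed, (2,2) must be 3 to fit the 12 across and 4 down.
(2,3) = 12 − 4 = 8 completes the 12 across.
(1,2) = 6 − 5 = 1 completes the 6 across.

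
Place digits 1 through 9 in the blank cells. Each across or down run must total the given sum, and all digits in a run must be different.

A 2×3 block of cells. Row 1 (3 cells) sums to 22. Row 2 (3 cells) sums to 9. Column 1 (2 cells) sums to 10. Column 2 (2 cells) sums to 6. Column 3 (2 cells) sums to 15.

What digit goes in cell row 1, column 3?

9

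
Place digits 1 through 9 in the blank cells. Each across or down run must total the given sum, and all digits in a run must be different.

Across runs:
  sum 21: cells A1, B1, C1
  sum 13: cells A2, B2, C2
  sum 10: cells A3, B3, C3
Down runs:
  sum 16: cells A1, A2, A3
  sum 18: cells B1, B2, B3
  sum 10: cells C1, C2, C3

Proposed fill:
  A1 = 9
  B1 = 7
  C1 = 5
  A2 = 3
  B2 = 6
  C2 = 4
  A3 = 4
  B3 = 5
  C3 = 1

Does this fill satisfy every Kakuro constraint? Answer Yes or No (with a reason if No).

Across: 9+7+5=21; 3+6+4=13; 4+5+1=10. Down: 9+3+4=16; 7+6+5=18; 5+4+1=10. No digit repeats within any run.

Yes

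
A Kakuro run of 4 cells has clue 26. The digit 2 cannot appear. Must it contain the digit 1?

No

Counterexample: {3,6,8,9} sums to 26 under that restriction without using 1.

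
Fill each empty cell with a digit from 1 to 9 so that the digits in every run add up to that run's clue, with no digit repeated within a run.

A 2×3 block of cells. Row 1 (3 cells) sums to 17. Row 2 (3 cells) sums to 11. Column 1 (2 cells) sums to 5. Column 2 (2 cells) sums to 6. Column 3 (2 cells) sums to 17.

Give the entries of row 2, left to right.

17 in 2 cells must be {8,9}.
The 11 across and the 17 down share only 8, so (2,3) = 8.
(1,3) = 17 − 8 = 9 completes the 17 down.
Nothing is forced directly, so branch on (2,1), whose candidates are 1 or 2. If (2,1) = 1: then (1,1) would have to be in {1,2,3,5,6,7} for the 17 across but in {4} for the 5 down — contradiction. So (2,1) = 2.
(1,1) = 5 − 2 = 3 completes the 5 down.
(1,2) = 17 − 12 = 5 completes the 17 across.
(2,2) = 11 − 10 = 1 completes the 11 across.

2 1 8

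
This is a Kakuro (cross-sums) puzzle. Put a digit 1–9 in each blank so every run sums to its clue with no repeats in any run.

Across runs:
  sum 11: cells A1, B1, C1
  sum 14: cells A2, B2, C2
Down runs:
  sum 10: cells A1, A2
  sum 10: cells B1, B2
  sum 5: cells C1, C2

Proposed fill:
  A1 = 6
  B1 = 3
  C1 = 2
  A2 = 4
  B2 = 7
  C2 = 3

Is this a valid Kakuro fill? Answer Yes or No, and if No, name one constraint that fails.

Across: 6+3+2=11; 4+7+3=14. Down: 6+4=10; 3+7=10; 2+3=5. No digit repeats within any run.

Yes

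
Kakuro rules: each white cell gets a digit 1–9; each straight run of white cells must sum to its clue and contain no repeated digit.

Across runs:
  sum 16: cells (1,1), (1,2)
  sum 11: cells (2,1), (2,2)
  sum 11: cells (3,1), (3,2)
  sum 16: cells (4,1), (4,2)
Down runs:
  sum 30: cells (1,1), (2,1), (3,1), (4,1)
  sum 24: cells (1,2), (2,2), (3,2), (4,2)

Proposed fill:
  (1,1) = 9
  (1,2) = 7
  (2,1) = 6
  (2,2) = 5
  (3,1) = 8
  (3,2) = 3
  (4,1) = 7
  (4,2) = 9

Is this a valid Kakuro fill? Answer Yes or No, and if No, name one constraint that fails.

Across: 9+7=16; 6+5=11; 8+3=11; 7+9=16. Down: 9+6+8+7=30; 7+5+3+9=24. No digit repeats within any run.

Yes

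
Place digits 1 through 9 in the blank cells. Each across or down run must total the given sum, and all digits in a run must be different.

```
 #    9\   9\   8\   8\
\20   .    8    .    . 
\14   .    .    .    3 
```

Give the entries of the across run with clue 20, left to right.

R1C4 = 8 − 3 = 5 completes the 8 down.
R2C2 = 9 − 8 = 1 completes the 9 down.
No cell is forced outright now. R2C3 can only be 2 or 6 (the digits allowed by both its 14 across and its 8 down). If R2C3 = 6: then R1C3 would have to be in {1,3,4,6} for the 20 across but in {2} for the 8 down — contradiction. So R2C3 = 2.
R1C3 = 8 − 2 = 6 completes the 8 down.
R2C1 = 14 − 6 = 8 completes the 14 across.
R1C1 = 20 − 19 = 1 completes the 20 across.

1 8 6 5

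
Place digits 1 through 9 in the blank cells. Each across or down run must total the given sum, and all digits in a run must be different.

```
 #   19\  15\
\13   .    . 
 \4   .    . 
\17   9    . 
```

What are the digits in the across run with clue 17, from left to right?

4 in 2 cells must be {1,3}; 17 in 2 cells must be {8,9}.
R2C1 = 3: the only remaining digit allowed by both the 4 across and the 19 down.
R2C2 = 4 − 3 = 1 completes the 4 across.
R3C2 = 17 − 9 = 8 completes the 17 across.
R1C1 = 19 − 12 = 7 completes the 19 down.
R1C2 = 13 − 7 = 6 completes the 13 across.

9 8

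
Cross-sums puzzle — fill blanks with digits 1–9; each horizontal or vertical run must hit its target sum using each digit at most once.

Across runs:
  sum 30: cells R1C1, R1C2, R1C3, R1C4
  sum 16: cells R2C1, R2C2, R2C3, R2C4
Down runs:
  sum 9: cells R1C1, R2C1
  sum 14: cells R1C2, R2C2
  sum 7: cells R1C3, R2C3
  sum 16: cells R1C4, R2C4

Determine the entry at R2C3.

30 in 4 cells must be {6,7,8,9}; 16 in 2 cells must be {7,9}.
Only 6 fits R1C3 under both its across sum 30 and down sum 7.
R2C3 = 7 − 6 = 1 completes the 7 down.

1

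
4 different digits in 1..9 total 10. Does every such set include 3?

Yes

The only way to make 10 from 4 distinct digits is {1,2,3,4}, which contains 3.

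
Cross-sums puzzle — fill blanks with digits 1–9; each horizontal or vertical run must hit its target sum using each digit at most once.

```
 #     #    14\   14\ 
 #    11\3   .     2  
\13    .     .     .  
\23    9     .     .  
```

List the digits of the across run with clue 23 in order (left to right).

3 in 2 cells must be {1,2}; 23 in 3 cells must be {6,8,9}.
R1C2 = 3 − 2 = 1 completes the 3 across.
R2C1 = 11 − 9 = 2 completes the 11 down.
R3C3 = 8: the only remaining digit allowed by both the 23 across and the 14 down.
R2C3 = 14 − 10 = 4 completes the 14 down.
R3C2 = 23 − 17 = 6 completes the 23 across.
R2C2 = 13 − 6 = 7 completes the 13 across.

9 6 8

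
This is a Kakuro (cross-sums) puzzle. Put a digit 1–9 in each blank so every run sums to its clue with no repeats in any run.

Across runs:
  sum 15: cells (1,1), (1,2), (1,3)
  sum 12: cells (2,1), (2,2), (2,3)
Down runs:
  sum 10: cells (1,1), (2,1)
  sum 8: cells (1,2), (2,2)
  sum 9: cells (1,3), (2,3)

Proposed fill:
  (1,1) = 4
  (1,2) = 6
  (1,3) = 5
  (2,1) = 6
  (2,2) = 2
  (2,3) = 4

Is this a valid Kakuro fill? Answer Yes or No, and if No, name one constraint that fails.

Across: 4+6+5=15; 6+2+4=12. Down: 4+6=10; 6+2=8; 5+4=9. No digit repeats within any run.

Yes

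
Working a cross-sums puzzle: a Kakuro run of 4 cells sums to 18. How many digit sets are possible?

4 distinct digits from 1–9 sum between 10 and 30.

11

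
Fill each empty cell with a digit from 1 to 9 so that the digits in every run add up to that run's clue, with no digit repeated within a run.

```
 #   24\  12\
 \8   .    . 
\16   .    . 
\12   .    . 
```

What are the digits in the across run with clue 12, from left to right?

16 in 2 cells must be {7,9}; 24 in 3 cells must be {7,8,9}.
The 8 across and the 24 down share only 7, so R1C1 = 7.
R1C2 = 8 − 7 = 1 completes the 8 across.
Given what's placed, R2C1 must be 9 to fit the 16 across and 24 down.
R2C2 = 16 − 9 = 7 completes the 16 across.
R3C1 = 24 − 16 = 8 completes the 24 down.
R3C2 = 12 − 8 = 4 completes the 12 across.

8, 4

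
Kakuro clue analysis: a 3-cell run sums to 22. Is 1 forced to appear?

No

Counterexample: {5,8,9} sums to 22 without using 1.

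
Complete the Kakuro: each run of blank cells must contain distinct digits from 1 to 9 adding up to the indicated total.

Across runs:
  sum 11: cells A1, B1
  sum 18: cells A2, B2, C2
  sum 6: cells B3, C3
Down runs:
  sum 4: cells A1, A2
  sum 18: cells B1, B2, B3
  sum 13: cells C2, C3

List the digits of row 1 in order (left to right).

4 in 2 cells must be {1,3}.
The 11 across and the 4 down share only 3, so A1 = 3.
B1 = 11 − 3 = 8 completes the 11 across.
A2 = 4 − 3 = 1 completes the 4 down.
B2 = 9: the only remaining digit allowed by both the 18 across and the 18 down.
C2 = 18 − 10 = 8 completes the 18 across.
B3 = 18 − 17 = 1 completes the 18 down.
C3 = 6 − 1 = 5 completes the 6 across.

3 8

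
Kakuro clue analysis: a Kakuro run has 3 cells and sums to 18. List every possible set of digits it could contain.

{1,8,9}; {2,7,9}; {3,6,9}; {3,7,8}; {4,5,9}; {4,6,8}; {5,6,7}

3 distinct digits from 1–9 sum between 6 and 24.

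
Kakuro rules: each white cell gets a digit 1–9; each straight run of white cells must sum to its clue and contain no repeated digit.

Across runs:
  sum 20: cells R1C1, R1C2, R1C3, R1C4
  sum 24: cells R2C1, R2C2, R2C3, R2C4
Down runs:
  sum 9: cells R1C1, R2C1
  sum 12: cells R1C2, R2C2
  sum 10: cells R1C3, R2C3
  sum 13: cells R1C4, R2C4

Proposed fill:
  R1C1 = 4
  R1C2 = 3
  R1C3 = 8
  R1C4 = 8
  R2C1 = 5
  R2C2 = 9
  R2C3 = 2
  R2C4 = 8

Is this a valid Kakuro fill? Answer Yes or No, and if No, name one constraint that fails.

No — the down run R1C4–R2C4 sums to 16, not 13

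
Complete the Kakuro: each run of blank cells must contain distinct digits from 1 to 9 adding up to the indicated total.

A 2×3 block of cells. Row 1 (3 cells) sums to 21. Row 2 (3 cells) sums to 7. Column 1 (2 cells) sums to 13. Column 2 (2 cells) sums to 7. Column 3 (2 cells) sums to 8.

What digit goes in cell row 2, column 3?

7 in 3 cells must be {1,2,4}.
The 7 across and the 13 down share only 4, so (2,1) = 4.
(1,1) = 13 − 4 = 9 completes the 13 down.
Nothing is forced directly, so branch on (1,2), whose candidates are 4 or 5. If (1,2) = 4: then (1,3) would have to be in {8} for the 21 across but in {1,2,3,5,6,7} for the 8 down — contradiction. So (1,2) = 5.
(1,3) = 21 − 14 = 7 completes the 21 across.
(2,2) = 7 − 5 = 2 completes the 7 down.
(2,3) = 7 − 6 = 1 completes the 7 across.

1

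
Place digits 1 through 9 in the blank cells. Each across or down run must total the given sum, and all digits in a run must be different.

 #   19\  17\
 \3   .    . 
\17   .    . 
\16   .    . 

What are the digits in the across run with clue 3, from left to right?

3 in 2 cells must be {1,2}; 17 in 2 cells must be {8,9}; 16 in 2 cells must be {7,9}.
The 3 across and the 19 down share only 2, so R1C1 = 2.
R1C2 = 3 − 2 = 1 completes the 3 across.
Given what's placed, R2C2 must be 9 to fit the 17 across and 17 down.
R3C1 = 9: the only remaining digit allowed by both the 16 across and the 19 down.
R3C2 = 16 − 9 = 7 completes the 16 across.
R2C1 = 17 − 9 = 8 completes the 17 across.

2, 1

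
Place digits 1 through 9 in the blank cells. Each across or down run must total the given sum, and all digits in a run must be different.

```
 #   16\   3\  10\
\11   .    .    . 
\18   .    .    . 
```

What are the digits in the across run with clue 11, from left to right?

16 in 2 cells must be {7,9}; 3 in 2 cells must be {1,2}.
The 11 across and the 16 down share only 7, so R1C1 = 7.
Given what's placed, R1C2 must be 1 to fit the 11 across and 3 down.
R1C3 = 11 − 8 = 3 completes the 11 across.
R2C1 = 16 − 7 = 9 completes the 16 down.
R2C2 = 3 − 1 = 2 completes the 3 down.
R2C3 = 18 − 11 = 7 completes the 18 across.

7, 1, 3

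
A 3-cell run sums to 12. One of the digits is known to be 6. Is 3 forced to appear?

Counterexample: {1,5,6} sums to 12 under that restriction without using 3.

No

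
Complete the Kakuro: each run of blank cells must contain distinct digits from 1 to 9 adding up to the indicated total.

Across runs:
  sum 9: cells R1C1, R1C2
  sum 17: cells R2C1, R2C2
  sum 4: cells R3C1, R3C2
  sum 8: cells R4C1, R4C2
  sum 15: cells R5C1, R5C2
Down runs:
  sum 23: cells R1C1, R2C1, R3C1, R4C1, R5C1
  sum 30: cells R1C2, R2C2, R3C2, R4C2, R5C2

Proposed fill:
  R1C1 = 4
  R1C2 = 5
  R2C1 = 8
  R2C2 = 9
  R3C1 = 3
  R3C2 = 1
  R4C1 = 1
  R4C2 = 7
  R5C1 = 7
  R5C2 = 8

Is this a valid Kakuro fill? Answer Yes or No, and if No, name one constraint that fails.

Yes

Across: 4+5=9; 8+9=17; 3+1=4; 1+7=8; 7+8=15. Down: 4+8+3+1+7=23; 5+9+1+7+8=30. No digit repeats within any run.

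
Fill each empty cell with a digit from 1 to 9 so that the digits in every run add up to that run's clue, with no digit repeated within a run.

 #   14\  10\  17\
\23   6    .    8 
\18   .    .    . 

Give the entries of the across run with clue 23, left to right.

23 in 3 cells must be {6,8,9}; 17 in 2 cells must be {8,9}.
R1C2 = 23 − 14 = 9 completes the 23 across.
R2C1 = 14 − 6 = 8 completes the 14 down.
R2C2 = 10 − 9 = 1 completes the 10 down.
R2C3 = 18 − 9 = 9 completes the 18 across.

6 9 8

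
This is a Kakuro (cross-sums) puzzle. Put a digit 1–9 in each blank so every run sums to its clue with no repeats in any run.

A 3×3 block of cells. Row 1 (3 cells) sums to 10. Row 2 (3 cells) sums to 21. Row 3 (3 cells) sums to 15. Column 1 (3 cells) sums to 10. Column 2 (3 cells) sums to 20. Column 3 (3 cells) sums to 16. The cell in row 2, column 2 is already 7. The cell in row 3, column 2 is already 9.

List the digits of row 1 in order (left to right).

1 4 5

(1,2) = 20 − 16 = 4 completes the 20 down.
No cell is forced outright now. (1,1) can only be 1 or 5 (the digits allowed by both its 10 across and its 10 down). If (1,1) = 5: that forces (1,3) = 1, after which (2,1) would have to be in {5,6,8,9} for the 21 across but in {1,2,3,4} for the 10 down — contradiction. So (1,1) = 1.
(1,3) = 10 − 5 = 5 completes the 10 across.
Nothing is forced directly, so branch on (3,3), whose candidates are 2 or 4. If (3,3) = 4: then (2,3) would have to be in {5,6,8,9} for the 21 across but in {7} for the 16 down — contradiction. So (3,3) = 2.
(2,3) = 16 − 7 = 9 completes the 16 down.
(3,1) = 15 − 11 = 4 completes the 15 across.
(2,1) = 21 − 16 = 5 completes the 21 across.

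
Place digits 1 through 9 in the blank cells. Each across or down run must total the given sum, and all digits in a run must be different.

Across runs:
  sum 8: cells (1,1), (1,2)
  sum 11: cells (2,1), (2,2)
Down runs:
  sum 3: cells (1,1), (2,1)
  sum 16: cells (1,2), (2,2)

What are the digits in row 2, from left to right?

3 in 2 cells must be {1,2}; 16 in 2 cells must be {7,9}.
The 8 across and the 16 down share only 7, so (1,2) = 7.
The 11 across and the 3 down share only 2, so (2,1) = 2.
(2,2) = 11 − 2 = 9 completes the 11 across.
(1,1) = 8 − 7 = 1 completes the 8 across.

2 9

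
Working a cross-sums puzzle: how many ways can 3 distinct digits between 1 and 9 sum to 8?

3 distinct digits from 1–9 sum between 6 and 24.
Enumerating: {1,2,5}, {1,3,4}.

2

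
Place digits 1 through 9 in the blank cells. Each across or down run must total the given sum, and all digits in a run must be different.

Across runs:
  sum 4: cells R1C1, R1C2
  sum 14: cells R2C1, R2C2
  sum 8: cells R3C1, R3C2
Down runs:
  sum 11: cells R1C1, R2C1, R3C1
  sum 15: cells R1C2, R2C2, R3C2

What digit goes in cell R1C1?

3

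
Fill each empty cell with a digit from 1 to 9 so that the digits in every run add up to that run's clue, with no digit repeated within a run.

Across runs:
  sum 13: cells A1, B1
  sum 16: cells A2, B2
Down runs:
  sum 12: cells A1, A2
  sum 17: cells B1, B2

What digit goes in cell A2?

7

16 in 2 cells must be {7,9}; 17 in 2 cells must be {8,9}.
The 16 across and the 17 down share only 9, so B2 = 9.
B1 = 17 − 9 = 8 completes the 17 down.
A2 = 16 − 9 = 7 completes the 16 across.
A1 = 13 − 8 = 5 completes the 13 across.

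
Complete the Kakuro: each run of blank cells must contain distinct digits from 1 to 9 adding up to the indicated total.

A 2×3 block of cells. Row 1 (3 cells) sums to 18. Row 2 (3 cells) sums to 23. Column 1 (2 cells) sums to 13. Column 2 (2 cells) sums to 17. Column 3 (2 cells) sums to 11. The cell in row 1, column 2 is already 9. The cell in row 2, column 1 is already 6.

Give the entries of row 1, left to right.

23 in 3 cells must be {6,8,9}; 17 in 2 cells must be {8,9}.
(1,1) = 13 − 6 = 7 completes the 13 down.
(1,3) = 18 − 16 = 2 completes the 18 across.
(2,2) = 17 − 9 = 8 completes the 17 down.
(2,3) = 23 − 14 = 9 completes the 23 across.

7 9 2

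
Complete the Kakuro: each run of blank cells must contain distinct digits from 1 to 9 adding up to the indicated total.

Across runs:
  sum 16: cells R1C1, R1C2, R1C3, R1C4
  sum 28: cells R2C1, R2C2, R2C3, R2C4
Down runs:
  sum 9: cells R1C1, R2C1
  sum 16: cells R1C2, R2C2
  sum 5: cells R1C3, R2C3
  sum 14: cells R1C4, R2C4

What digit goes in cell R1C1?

16 in 2 cells must be {7,9}.
Only 4 fits R2C3 under both its across sum 28 and down sum 5.
R1C3 = 5 − 4 = 1 completes the 5 down.
Nothing is forced directly, so branch on R1C2, whose candidates are 7 or 9. If R1C2 = 9: then R1C4 would have to be in {2,4} for the 16 across but in {5,6,8,9} for the 14 down — contradiction. So R1C2 = 7.
R2C2 = 16 − 7 = 9 completes the 16 down.
R2C4 = 8: the only remaining digit allowed by both the 28 across and the 14 down.
R1C4 = 14 − 8 = 6 completes the 14 down.
R2C1 = 28 − 21 = 7 completes the 28 across.
R1C1 = 16 − 14 = 2 completes the 16 across.

2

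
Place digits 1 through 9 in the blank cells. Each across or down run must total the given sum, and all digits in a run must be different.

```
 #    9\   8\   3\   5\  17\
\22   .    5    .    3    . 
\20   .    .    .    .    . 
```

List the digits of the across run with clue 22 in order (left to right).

4 5 2 3 8

3 in 2 cells must be {1,2}; 17 in 2 cells must be {8,9}.
R2C2 = 8 − 5 = 3 completes the 8 down.
R2C4 = 5 − 3 = 2 completes the 5 down.
Given what's placed, R2C3 must be 1 to fit the 20 across and 3 down.
R1C3 = 3 − 1 = 2 completes the 3 down.
Given what's placed, R1C5 must be 8 to fit the 22 across and 17 down.
R2C5 = 17 − 8 = 9 completes the 17 down.
R1C1 = 22 − 18 = 4 completes the 22 across.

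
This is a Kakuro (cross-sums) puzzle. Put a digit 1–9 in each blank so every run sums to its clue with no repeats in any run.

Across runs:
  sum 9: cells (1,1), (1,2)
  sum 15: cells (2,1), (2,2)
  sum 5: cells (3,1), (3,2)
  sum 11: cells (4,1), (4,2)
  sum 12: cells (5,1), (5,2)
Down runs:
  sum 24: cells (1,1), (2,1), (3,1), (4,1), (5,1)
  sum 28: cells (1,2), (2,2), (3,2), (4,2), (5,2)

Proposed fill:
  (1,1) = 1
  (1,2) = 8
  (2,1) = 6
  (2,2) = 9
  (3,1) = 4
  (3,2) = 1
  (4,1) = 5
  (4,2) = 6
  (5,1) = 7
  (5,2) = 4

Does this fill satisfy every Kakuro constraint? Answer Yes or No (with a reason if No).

No — the down run (1,1)–(5,1) sums to 23, not 24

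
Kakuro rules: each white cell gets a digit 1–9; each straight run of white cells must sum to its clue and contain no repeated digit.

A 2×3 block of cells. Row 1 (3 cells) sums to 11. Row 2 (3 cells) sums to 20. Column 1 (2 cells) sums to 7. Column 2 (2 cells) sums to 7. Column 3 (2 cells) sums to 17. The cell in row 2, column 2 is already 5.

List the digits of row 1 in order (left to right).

17 in 2 cells must be {8,9}.
(1,2) = 7 − 5 = 2 completes the 7 down.
Given what's placed, (1,3) must be 8 to fit the 11 across and 17 down.
Given what's placed, (2,1) must be 6 to fit the 20 across and 7 down.
(2,3) = 20 − 11 = 9 completes the 20 across.
(1,1) = 11 − 10 = 1 completes the 11 across.

1 2 8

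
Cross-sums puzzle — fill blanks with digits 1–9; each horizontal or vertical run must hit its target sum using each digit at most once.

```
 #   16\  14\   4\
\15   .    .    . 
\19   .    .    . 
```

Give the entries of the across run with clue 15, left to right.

9 5 1

16 in 2 cells must be {7,9}; 4 in 2 cells must be {1,3}.
The 19 across and the 4 down share only 3, so R2C3 = 3.
R1C3 = 4 − 3 = 1 completes the 4 down.
Given what's placed, R2C2 must be 9 to fit the 19 across and 14 down.
R1C1 = 9: the only remaining digit allowed by both the 15 across and the 16 down.
R1C2 = 15 − 10 = 5 completes the 15 across.
R2C1 = 19 − 12 = 7 completes the 19 across.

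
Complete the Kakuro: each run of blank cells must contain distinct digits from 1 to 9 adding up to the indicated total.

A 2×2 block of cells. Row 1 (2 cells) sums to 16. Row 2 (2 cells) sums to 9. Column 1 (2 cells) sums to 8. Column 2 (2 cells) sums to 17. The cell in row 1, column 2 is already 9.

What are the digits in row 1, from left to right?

16 in 2 cells must be {7,9}; 17 in 2 cells must be {8,9}.
(1,1) = 16 − 9 = 7 completes the 16 across.
(2,1) = 8 − 7 = 1 completes the 8 down.
(2,2) = 9 − 1 = 8 completes the 9 across.

7, 9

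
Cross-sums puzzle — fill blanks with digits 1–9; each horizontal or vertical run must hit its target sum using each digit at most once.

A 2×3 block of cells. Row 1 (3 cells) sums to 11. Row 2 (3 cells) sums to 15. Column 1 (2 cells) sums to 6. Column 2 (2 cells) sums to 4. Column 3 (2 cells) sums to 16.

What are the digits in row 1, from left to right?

1 3 7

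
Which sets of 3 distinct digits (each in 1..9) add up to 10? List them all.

3 distinct digits from 1–9 sum between 6 and 24.

{1,2,7}; {1,3,6}; {1,4,5}; {2,3,5}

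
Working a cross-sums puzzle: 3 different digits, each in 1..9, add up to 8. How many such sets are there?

3 distinct digits from 1–9 sum between 6 and 24.
Enumerating: {1,2,5}, {1,3,4}.

2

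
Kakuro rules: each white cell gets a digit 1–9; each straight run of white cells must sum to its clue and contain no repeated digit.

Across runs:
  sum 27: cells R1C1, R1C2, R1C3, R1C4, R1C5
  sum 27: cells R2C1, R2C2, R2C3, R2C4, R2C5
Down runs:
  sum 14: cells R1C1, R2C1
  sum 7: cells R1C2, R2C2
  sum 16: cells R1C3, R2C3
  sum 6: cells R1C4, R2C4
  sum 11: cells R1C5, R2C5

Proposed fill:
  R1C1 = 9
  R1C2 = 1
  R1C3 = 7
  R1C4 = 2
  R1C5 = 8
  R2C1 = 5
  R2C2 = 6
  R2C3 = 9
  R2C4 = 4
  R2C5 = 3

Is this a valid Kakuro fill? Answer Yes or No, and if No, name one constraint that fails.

Across: 9+1+7+2+8=27; 5+6+9+4+3=27. Down: 9+5=14; 1+6=7; 7+9=16; 2+4=6; 8+3=11. No digit repeats within any run.

Yes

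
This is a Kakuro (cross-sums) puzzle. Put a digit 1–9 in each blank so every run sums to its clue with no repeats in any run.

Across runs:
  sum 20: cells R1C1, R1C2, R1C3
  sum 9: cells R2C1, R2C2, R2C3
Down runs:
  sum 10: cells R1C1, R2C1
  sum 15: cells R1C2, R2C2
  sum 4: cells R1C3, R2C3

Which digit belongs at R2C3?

1

4 in 2 cells must be {1,3}.
The 20 across and the 4 down share only 3, so R1C3 = 3.
The 9 across and the 15 down share only 6, so R2C2 = 6.
R2C3 = 4 − 3 = 1 completes the 4 down.
R1C2 = 15 − 6 = 9 completes the 15 down.
R2C1 = 9 − 7 = 2 completes the 9 across.
R1C1 = 20 − 12 = 8 completes the 20 across.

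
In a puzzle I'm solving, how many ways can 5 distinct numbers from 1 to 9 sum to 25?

5 distinct digits from 1–9 sum between 15 and 35.

12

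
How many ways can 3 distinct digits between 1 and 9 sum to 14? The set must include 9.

2

3 distinct digits from 1–9 sum between 6 and 24.
Keeping only sets containing 9.
Enumerating: {1,4,9}, {2,3,9}.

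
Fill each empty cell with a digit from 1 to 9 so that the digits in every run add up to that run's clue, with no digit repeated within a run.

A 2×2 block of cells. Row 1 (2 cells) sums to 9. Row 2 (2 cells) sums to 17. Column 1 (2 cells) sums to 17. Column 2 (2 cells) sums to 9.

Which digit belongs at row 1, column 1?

17 in 2 cells must be {8,9}.
The 9 across and the 17 down share only 8, so (1,1) = 8.
(1,2) = 9 − 8 = 1 completes the 9 across.
(2,1) = 17 − 8 = 9 completes the 17 down.
(2,2) = 17 − 9 = 8 completes the 17 across.

8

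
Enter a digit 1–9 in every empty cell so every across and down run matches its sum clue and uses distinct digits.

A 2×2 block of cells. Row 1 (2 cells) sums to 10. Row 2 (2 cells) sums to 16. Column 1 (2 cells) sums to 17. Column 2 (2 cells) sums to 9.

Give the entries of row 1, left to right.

8, 2

16 in 2 cells must be {7,9}; 17 in 2 cells must be {8,9}.
The 16 across and the 17 down share only 9, so (2,1) = 9.
(2,2) = 16 − 9 = 7 completes the 16 across.
(1,1) = 17 − 9 = 8 completes the 17 down.
(1,2) = 10 − 8 = 2 completes the 10 across.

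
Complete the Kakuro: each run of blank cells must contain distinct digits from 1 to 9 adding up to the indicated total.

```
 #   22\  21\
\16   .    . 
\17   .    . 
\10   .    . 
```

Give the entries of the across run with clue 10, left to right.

6 4

16 in 2 cells must be {7,9}; 17 in 2 cells must be {8,9}.
Nothing is forced directly, so branch on R1C1, whose candidates are 7 or 9. If R1C1 = 9: that forces R1C2 = 7, R2C1 = 8, R2C2 = 9, after which R3C1 would have to be in {1,2,3,4,6,7,8,9} for the 10 across but in {5} for the 22 down — contradiction. So R1C1 = 7.
R1C2 = 16 − 7 = 9 completes the 16 across.
Given what's placed, R2C1 must be 9 to fit the 17 across and 22 down.
R2C2 = 17 − 9 = 8 completes the 17 across.
R3C1 = 22 − 16 = 6 completes the 22 down.
R3C2 = 10 − 6 = 4 completes the 10 across.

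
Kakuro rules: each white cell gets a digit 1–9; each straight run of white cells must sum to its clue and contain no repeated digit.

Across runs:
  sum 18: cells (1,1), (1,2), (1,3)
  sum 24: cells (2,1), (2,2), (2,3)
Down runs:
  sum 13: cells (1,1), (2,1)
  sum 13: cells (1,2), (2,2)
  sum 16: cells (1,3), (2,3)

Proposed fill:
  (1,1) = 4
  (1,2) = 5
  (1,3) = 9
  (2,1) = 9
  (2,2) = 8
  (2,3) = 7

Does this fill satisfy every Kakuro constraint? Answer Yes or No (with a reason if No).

Across: 4+5+9=18; 9+8+7=24. Down: 4+9=13; 5+8=13; 9+7=16. No digit repeats within any run.

Yes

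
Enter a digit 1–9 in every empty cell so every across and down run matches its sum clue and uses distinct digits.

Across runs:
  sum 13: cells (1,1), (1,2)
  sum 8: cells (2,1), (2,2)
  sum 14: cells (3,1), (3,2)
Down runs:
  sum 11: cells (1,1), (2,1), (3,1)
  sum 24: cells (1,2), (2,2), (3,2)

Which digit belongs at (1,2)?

24 in 3 cells must be {7,8,9}.
The 8 across and the 24 down share only 7, so (2,2) = 7.
(2,1) = 8 − 7 = 1 completes the 8 across.
Nothing is forced directly, so branch on (1,2), whose candidates are 8 or 9. If (1,2) = 8: then (1,1) would have to be in {5} for the 13 across but in {2,3,4,6,7,8} for the 11 down — contradiction. So (1,2) = 9.
(1,1) = 13 − 9 = 4 completes the 13 across.
(3,1) = 11 − 5 = 6 completes the 11 down.
(3,2) = 14 − 6 = 8 completes the 14 across.

9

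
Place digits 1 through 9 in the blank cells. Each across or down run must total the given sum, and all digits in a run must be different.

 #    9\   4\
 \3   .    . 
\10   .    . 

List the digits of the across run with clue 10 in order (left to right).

7 3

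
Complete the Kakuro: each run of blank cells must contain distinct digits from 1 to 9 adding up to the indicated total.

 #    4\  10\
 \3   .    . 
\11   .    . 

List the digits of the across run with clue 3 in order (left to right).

1 2

3 in 2 cells must be {1,2}; 4 in 2 cells must be {1,3}.
The 3 across and the 4 down share only 1, so R1C1 = 1.
R1C2 = 3 − 1 = 2 completes the 3 across.
R2C1 = 4 − 1 = 3 completes the 4 down.
R2C2 = 11 − 3 = 8 completes the 11 across.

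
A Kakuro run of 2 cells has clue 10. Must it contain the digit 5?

Counterexample: {1,9} sums to 10 without using 5.

No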